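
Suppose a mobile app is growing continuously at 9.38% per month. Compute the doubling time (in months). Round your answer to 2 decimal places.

doubling time = ln(2) / |r| = 0.69315 / 0.0938

doubling time ≈ 7.39 months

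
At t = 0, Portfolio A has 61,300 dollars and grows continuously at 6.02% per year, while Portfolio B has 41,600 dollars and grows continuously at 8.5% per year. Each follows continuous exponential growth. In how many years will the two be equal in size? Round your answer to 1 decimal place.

61300·e^(0.0602t) = 41600·e^(0.085t)
61300/41600 = e^((0.085 − 0.0602)t) → ln(1.47356) = 0.0248·t
t = 0.38768 / 0.0248

t ≈ 15.6 years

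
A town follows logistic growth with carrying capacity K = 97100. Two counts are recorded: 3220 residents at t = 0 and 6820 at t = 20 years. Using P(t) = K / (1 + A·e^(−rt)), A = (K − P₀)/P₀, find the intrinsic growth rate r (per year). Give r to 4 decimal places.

A = (97100 − 3220)/3220 = 29.15528
6820 = 97100/(1 + 29.15528·e^(−r·20)) → e^(−20r) = (14.23754 − 1)/29.15528 = 0.454036
r = −ln(0.454036)/20 = 0.78958/20

r ≈ 0.0395 per year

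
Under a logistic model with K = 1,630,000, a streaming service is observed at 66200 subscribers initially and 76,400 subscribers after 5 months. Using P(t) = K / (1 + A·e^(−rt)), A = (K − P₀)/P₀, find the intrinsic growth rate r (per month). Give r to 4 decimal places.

r ≈ 0.0300 per month

A = (1630000 − 66200)/66200 = 23.62236
76400 = 1630000/(1 + 23.62236·e^(−r·5)) → e^(−5r) = (21.33508 − 1)/23.62236 = 0.86084
r = −ln(0.86084)/5 = 0.14985/5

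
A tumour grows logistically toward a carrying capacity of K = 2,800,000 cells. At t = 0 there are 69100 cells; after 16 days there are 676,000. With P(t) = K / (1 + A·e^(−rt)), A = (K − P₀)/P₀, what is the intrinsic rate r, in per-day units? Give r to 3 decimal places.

r ≈ 0.158 per day

A = (2800000 − 69100)/69100 = 39.52098
676000 = 2800000/(1 + 39.52098·e^(−r·16)) → e^(−16r) = (4.14201 − 1)/39.52098 = 0.079502
r = −ln(0.079502)/16 = 2.53197/16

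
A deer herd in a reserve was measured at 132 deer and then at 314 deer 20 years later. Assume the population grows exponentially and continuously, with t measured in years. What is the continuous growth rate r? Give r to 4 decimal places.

r ≈ 0.0433 per year

314 = 132 · e^(r·20)
e^(20r) = 314/132 = 2.37879
r = ln(2.37879) / 20 = 0.86659 / 20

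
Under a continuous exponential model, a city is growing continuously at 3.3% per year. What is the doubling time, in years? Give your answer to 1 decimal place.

doubling time = ln(2) / |r| = 0.69315 / 0.033

doubling time ≈ 21.0 years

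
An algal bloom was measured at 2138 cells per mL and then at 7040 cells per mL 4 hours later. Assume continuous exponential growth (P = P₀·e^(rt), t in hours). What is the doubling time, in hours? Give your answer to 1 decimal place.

r = ln(7040/2138) / 4 = ln(3.2928) / 4 ≈ 0.297934 per hour
doubling time = ln 2 / |r| = 0.69315 / 0.297934

doubling time ≈ 2.3 hours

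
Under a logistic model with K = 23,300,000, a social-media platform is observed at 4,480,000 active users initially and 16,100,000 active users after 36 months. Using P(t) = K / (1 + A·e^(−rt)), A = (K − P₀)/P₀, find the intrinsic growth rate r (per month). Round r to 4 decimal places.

A = (23300000 − 4480000)/4480000 = 4.20089
16100000 = 23300000/(1 + 4.20089·e^(−r·36)) → e^(−36r) = (1.4472 − 1)/4.20089 = 0.106455
r = −ln(0.106455)/36 = 2.24004/36

r ≈ 0.0622 per month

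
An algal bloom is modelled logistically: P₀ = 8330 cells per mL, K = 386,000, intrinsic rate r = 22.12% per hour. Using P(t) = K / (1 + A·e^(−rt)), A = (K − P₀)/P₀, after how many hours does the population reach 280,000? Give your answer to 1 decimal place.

t ≈ 21.6 hours

A = (386000 − 8330)/8330 = 45.33854
280000 = 386000/(1 + 45.33854·e^(−0.2212t)) → 1 + 45.33854·e^(−0.2212t) = 1.37857
e^(−0.2212t) = 0.00835 → t = ln(119.76217)/0.2212 = 4.78551/0.2212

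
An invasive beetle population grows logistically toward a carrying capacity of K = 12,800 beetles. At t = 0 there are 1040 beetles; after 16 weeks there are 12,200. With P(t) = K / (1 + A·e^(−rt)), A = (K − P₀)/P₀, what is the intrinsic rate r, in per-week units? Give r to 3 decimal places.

r ≈ 0.340 per week

A = (12800 − 1040)/1040 = 11.30769
12200 = 12800/(1 + 11.30769·e^(−r·16)) → e^(−16r) = (1.04918 − 1)/11.30769 = 0.004349
r = −ln(0.004349)/16 = 5.43774/16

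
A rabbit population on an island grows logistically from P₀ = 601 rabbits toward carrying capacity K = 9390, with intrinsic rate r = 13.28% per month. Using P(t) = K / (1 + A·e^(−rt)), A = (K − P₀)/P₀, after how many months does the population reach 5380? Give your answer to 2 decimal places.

A = (9390 − 601)/601 = 14.62396
5380 = 9390/(1 + 14.62396·e^(−0.1328t)) → 1 + 14.62396·e^(−0.1328t) = 1.74535
e^(−0.1328t) = 0.050968 → t = ln(19.62018)/0.1328 = 2.97656/0.1328

t ≈ 22.41 months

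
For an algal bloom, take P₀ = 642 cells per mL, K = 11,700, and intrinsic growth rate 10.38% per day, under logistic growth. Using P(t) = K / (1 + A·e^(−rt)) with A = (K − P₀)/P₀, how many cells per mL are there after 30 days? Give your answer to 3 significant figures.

≈ 6,630 cells per mL

A = (11700 − 642)/642 = 17.2243
P(30) = 11700 / (1 + 17.2243·e^(−0.1038·30)) = 11700 / (1 + 17.2243·0.044423)
= 11700 / 1.76515 ≈ 6628.32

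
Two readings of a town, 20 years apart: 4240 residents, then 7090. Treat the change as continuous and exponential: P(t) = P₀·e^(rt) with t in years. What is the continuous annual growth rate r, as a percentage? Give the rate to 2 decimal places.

r ≈ 2.57% per year

7090 = 4240 · e^(r·20)
e^(20r) = 7090/4240 = 1.67217
r = ln(1.67217) / 20 = 0.51412 / 20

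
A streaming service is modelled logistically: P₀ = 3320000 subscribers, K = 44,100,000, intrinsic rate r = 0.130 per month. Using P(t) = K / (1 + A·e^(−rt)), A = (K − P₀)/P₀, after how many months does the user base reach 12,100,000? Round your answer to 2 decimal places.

A = (44100000 − 3320000)/3320000 = 12.28313
12100000 = 44100000/(1 + 12.28313·e^(−0.13t)) → 1 + 12.28313·e^(−0.13t) = 3.64463
e^(−0.13t) = 0.215306 → t = ln(4.64456)/0.13 = 1.5357/0.13

t ≈ 11.81 months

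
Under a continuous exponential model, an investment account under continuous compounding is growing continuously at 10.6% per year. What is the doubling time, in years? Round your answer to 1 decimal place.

doubling time ≈ 6.5 years

doubling time = ln(2) / |r| = 0.69315 / 0.106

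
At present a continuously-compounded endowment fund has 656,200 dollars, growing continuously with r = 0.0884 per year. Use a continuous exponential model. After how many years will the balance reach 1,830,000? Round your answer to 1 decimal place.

1830000 = 656200 · e^(0.0884·t)
t = ln(1830000/656200) / 0.0884 = ln(2.78878) / 0.0884 = 1.02561 / 0.0884

t ≈ 11.6 years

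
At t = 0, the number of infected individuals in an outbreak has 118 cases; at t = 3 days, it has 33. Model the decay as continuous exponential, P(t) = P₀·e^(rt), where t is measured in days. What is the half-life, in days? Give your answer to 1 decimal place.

half-life ≈ 1.6 days

r = ln(33/118) / 3 = ln(0.27966) / 3 ≈ -0.424726 per day
half-life = ln 2 / |r| = 0.69315 / 0.424726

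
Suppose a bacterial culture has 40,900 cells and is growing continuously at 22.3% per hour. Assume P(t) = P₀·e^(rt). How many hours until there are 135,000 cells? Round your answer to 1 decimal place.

135000 = 40900 · e^(0.223·t)
t = ln(135000/40900) / 0.223 = ln(3.30073) / 0.223 = 1.19414 / 0.223

t ≈ 5.4 hours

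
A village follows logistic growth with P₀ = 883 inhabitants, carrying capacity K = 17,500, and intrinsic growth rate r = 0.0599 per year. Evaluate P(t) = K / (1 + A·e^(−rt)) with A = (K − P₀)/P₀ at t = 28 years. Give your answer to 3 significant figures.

≈ 3,870 inhabitants

A = (17500 − 883)/883 = 18.8188
P(28) = 17500 / (1 + 18.8188·e^(−0.0599·28)) = 17500 / (1 + 18.8188·0.186897)
= 17500 / 4.51717 ≈ 3874.11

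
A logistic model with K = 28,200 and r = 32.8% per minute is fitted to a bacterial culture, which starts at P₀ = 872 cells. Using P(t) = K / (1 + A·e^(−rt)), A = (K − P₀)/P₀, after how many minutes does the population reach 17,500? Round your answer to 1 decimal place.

t ≈ 12.0 minutes

A = (28200 − 872)/872 = 31.33945
17500 = 28200/(1 + 31.33945·e^(−0.328t)) → 1 + 31.33945·e^(−0.328t) = 1.61143
e^(−0.328t) = 0.01951 → t = ln(51.25611)/0.328 = 3.93683/0.328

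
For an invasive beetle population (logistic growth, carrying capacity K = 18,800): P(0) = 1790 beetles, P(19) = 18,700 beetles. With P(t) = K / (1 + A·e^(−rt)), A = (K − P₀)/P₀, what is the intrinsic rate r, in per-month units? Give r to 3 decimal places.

r ≈ 0.394 per month

A = (18800 − 1790)/1790 = 9.50279
18700 = 18800/(1 + 9.50279·e^(−r·19)) → e^(−19r) = (1.00535 − 1)/9.50279 = 0.000563
r = −ln(0.000563)/19 = 7.48269/19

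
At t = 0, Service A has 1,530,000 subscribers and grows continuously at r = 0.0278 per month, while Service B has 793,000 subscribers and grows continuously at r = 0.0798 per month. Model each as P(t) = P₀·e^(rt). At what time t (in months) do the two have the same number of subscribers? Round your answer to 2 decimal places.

1530000·e^(0.0278t) = 793000·e^(0.0798t)
1530000/793000 = e^((0.0798 − 0.0278)t) → ln(1.92938) = 0.052·t
t = 0.6572 / 0.052

t ≈ 12.64 months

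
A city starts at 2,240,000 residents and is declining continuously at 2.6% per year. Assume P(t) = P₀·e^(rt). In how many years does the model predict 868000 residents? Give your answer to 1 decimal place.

868000 = 2240000 · e^(-0.026·t)
t = ln(868000/2240000) / -0.026 = ln(0.3875) / -0.026 = -0.94804 / -0.026

t ≈ 36.5 years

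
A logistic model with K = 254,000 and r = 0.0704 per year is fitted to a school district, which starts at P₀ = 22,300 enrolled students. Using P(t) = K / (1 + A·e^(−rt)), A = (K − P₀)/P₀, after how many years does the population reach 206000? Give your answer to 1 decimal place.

t ≈ 53.9 years

A = (254000 − 22300)/22300 = 10.39013
206000 = 254000/(1 + 10.39013·e^(−0.0704t)) → 1 + 10.39013·e^(−0.0704t) = 1.23301
e^(−0.0704t) = 0.022426 → t = ln(44.59099)/0.0704 = 3.79753/0.0704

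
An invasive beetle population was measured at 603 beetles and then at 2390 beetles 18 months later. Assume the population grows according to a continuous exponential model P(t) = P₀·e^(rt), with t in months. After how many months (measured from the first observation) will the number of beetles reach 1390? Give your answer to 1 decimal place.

r = ln(2390/603) / 18 ≈ 0.076507 per month
t = ln(1390/603) / r = 0.83514 / 0.076507 ≈ 10.916

t ≈ 10.9 months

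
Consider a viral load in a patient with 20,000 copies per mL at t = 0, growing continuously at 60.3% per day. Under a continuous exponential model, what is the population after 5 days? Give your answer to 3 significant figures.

≈ 408,000 copies per mL

P(5) = 20000 · e^(0.603·5) = 20000 · e^(3.015)
= 20000 · 20.38909 ≈ 407781.82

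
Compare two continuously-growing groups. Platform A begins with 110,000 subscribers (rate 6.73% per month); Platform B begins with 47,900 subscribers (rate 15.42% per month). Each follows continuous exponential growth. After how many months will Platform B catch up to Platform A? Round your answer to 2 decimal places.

110000·e^(0.0673t) = 47900·e^(0.1542t)
110000/47900 = e^((0.1542 − 0.0673)t) → ln(2.29645) = 0.0869·t
t = 0.83136 / 0.0869

t ≈ 9.57 months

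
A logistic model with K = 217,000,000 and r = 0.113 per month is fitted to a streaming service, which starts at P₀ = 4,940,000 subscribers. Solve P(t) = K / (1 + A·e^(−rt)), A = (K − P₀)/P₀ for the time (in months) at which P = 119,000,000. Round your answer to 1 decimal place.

t ≈ 35.0 months

A = (217000000 − 4940000)/4940000 = 42.92713
119000000 = 217000000/(1 + 42.92713·e^(−0.113t)) → 1 + 42.92713·e^(−0.113t) = 1.82353
e^(−0.113t) = 0.019184 → t = ln(52.1258)/0.113 = 3.95366/0.113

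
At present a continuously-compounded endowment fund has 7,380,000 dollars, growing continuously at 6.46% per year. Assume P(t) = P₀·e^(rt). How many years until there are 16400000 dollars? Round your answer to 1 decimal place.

16400000 = 7380000 · e^(0.0646·t)
t = ln(16400000/7380000) / 0.0646 = ln(2.22222) / 0.0646 = 0.79851 / 0.0646

t ≈ 12.4 years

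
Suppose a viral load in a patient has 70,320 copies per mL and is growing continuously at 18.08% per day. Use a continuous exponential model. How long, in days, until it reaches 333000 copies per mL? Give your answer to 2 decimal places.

333000 = 70320 · e^(0.1808·t)
t = ln(333000/70320) / 0.1808 = ln(4.73549) / 0.1808 = 1.55509 / 0.1808

t ≈ 8.60 days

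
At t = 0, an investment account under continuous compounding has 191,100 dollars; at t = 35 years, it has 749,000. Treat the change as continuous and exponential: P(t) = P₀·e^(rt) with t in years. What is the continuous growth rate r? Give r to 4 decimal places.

749000 = 191100 · e^(r·35)
e^(35r) = 749000/191100 = 3.91941
r = ln(3.91941) / 35 = 1.36594 / 35

r ≈ 0.0390 per year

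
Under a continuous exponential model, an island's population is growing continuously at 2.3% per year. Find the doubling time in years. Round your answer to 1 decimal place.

doubling time ≈ 30.1 years

doubling time = ln(2) / |r| = 0.69315 / 0.023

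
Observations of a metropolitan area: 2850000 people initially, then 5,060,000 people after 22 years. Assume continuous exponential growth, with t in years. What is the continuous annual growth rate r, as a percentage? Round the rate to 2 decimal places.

r ≈ 2.61% per year

5060000 = 2850000 · e^(r·22)
e^(22r) = 5060000/2850000 = 1.77544
r = ln(1.77544) / 22 = 0.57405 / 22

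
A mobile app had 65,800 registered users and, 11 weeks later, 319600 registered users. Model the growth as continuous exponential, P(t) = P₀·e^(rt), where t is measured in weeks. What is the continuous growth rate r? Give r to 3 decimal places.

319600 = 65800 · e^(r·11)
e^(11r) = 319600/65800 = 4.85714
r = ln(4.85714) / 11 = 1.58045 / 11

r ≈ 0.144 per week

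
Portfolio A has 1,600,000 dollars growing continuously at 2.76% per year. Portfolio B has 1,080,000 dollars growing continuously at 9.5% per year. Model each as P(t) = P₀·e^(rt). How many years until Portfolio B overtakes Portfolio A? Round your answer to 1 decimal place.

t ≈ 5.8 years

1600000·e^(0.0276t) = 1080000·e^(0.095t)
1600000/1080000 = e^((0.095 − 0.0276)t) → ln(1.48148) = 0.0674·t
t = 0.39304 / 0.0674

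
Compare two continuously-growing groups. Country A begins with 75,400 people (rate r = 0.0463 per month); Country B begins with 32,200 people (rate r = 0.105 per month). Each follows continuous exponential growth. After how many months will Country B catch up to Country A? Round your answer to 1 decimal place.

75400·e^(0.0463t) = 32200·e^(0.105t)
75400/32200 = e^((0.105 − 0.0463)t) → ln(2.34161) = 0.0587·t
t = 0.85084 / 0.0587

t ≈ 14.5 months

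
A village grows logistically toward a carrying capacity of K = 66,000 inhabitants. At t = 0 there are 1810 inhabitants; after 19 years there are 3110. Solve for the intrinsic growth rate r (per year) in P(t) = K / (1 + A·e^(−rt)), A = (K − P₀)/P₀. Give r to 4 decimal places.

A = (66000 − 1810)/1810 = 35.46409
3110 = 66000/(1 + 35.46409·e^(−r·19)) → e^(−19r) = (21.22186 − 1)/35.46409 = 0.570207
r = −ln(0.570207)/19 = 0.56176/19

r ≈ 0.0296 per year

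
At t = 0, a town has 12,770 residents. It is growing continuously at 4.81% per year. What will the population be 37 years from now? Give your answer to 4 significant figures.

≈ 75,700 residents

P(37) = 12770 · e^(0.0481·37) = 12770 · e^(1.7797)
= 12770 · 5.92808 ≈ 75701.55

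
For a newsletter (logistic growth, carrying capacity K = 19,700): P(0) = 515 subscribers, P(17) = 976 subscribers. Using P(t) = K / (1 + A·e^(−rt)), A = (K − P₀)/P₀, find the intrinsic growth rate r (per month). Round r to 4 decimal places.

A = (19700 − 515)/515 = 37.25243
976 = 19700/(1 + 37.25243·e^(−r·17)) → e^(−17r) = (20.18443 − 1)/37.25243 = 0.514985
r = −ln(0.514985)/17 = 0.66362/17

r ≈ 0.0390 per month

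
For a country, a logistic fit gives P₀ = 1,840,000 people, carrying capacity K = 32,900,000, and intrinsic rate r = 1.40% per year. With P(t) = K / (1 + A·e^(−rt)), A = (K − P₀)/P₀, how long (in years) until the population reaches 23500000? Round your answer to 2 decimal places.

t ≈ 267.32 years

A = (32900000 − 1840000)/1840000 = 16.88043
23500000 = 32900000/(1 + 16.88043·e^(−0.014t)) → 1 + 16.88043·e^(−0.014t) = 1.4
e^(−0.014t) = 0.023696 → t = ln(42.20109)/0.014 = 3.74245/0.014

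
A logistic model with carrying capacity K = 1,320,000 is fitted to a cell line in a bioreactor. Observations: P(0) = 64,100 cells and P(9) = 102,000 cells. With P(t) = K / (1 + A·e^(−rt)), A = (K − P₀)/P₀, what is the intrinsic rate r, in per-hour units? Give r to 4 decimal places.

A = (1320000 − 64100)/64100 = 19.59282
102000 = 1320000/(1 + 19.59282·e^(−r·9)) → e^(−9r) = (12.94118 − 1)/19.59282 = 0.609467
r = −ln(0.609467)/9 = 0.49517/9

r ≈ 0.0550 per hour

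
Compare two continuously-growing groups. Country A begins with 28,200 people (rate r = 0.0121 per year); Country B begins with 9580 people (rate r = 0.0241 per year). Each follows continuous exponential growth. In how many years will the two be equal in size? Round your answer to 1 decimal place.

28200·e^(0.0121t) = 9580·e^(0.0241t)
28200/9580 = e^((0.0241 − 0.0121)t) → ln(2.94363) = 0.012·t
t = 1.07964 / 0.012

t ≈ 90.0 years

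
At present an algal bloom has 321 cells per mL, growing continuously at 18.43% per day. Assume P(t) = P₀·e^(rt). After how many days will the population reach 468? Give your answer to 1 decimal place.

t ≈ 2.0 days

468 = 321 · e^(0.1843·t)
t = ln(468/321) / 0.1843 = ln(1.45794) / 0.1843 = 0.37703 / 0.1843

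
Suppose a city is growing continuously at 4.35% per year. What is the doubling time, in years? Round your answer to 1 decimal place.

doubling time = ln(2) / |r| = 0.69315 / 0.0435

doubling time ≈ 15.9 years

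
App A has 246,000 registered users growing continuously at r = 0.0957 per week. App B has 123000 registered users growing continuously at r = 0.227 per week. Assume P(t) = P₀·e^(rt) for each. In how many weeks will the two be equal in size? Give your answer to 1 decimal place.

t ≈ 5.3 weeks

246000·e^(0.0957t) = 123000·e^(0.227t)
246000/123000 = e^((0.227 − 0.0957)t) → ln(2) = 0.1313·t
t = 0.69315 / 0.1313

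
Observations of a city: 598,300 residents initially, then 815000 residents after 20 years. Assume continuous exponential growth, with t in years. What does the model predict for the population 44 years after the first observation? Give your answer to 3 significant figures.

≈ 1,180,000 residents

r = ln(815000/598300) / 20 ≈ 0.015455 per year
P(44) = 598300 · e^(0.015455·44) = 598300 · 1.9739 ≈ 1180983.79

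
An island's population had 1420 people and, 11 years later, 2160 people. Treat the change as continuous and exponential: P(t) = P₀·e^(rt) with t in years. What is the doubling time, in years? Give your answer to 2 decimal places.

r = ln(2160/1420) / 11 = ln(1.52113) / 11 ≈ 0.038132 per year
doubling time = ln 2 / |r| = 0.69315 / 0.038132

doubling time ≈ 18.18 years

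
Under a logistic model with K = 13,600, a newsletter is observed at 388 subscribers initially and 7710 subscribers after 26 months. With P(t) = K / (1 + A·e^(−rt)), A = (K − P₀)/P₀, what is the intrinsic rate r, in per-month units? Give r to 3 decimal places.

A = (13600 − 388)/388 = 34.05155
7710 = 13600/(1 + 34.05155·e^(−r·26)) → e^(−26r) = (1.76394 − 1)/34.05155 = 0.022435
r = −ln(0.022435)/26 = 3.79714/26

r ≈ 0.146 per month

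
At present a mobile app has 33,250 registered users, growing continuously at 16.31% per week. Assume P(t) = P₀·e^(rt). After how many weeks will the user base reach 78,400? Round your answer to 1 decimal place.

t ≈ 5.3 weeks

78400 = 33250 · e^(0.1631·t)
t = ln(78400/33250) / 0.1631 = ln(2.35789) / 0.1631 = 0.85777 / 0.1631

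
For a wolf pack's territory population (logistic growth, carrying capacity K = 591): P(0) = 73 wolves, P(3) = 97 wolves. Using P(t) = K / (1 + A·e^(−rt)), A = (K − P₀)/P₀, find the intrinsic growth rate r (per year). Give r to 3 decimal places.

A = (591 − 73)/73 = 7.09589
97 = 591/(1 + 7.09589·e^(−r·3)) → e^(−3r) = (6.09278 − 1)/7.09589 = 0.717709
r = −ln(0.717709)/3 = 0.33169/3

r ≈ 0.111 per year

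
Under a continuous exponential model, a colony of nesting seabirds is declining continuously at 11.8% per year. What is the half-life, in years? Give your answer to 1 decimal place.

half-life ≈ 5.9 years

half-life = ln(2) / |r| = 0.69315 / 0.118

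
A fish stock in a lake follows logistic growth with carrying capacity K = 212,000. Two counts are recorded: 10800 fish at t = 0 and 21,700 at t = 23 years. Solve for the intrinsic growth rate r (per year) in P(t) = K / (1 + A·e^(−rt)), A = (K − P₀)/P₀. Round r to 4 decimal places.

r ≈ 0.0328 per year

A = (212000 − 10800)/10800 = 18.62963
21700 = 212000/(1 + 18.62963·e^(−r·23)) → e^(−23r) = (9.76959 − 1)/18.62963 = 0.470733
r = −ln(0.470733)/23 = 0.75346/23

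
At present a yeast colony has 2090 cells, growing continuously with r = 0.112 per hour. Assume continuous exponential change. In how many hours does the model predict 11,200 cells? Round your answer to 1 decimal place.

11200 = 2090 · e^(0.112·t)
t = ln(11200/2090) / 0.112 = ln(5.35885) / 0.112 = 1.67875 / 0.112

t ≈ 15.0 hours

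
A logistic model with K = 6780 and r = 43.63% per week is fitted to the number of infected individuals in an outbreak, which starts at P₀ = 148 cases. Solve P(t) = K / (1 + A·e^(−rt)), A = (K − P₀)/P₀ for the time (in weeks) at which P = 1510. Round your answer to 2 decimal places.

t ≈ 5.85 weeks

A = (6780 − 148)/148 = 44.81081
1510 = 6780/(1 + 44.81081·e^(−0.4363t)) → 1 + 44.81081·e^(−0.4363t) = 4.49007
e^(−0.4363t) = 0.077884 → t = ln(12.83953)/0.4363 = 2.55253/0.4363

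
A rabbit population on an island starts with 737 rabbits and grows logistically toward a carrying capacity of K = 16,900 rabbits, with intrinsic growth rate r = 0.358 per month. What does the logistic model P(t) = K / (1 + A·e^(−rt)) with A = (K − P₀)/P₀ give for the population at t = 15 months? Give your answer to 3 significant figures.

≈ 15,300 rabbits

A = (16900 − 737)/737 = 21.9308
P(15) = 16900 / (1 + 21.9308·e^(−0.358·15)) = 16900 / (1 + 21.9308·0.004654)
= 16900 / 1.10207 ≈ 15334.8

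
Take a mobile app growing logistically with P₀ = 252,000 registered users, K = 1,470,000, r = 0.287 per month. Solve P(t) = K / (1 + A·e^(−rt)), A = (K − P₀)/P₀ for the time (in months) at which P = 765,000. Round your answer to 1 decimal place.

A = (1470000 − 252000)/252000 = 4.83333
765000 = 1470000/(1 + 4.83333·e^(−0.287t)) → 1 + 4.83333·e^(−0.287t) = 1.92157
e^(−0.287t) = 0.190669 → t = ln(5.24468)/0.287 = 1.65721/0.287

t ≈ 5.8 months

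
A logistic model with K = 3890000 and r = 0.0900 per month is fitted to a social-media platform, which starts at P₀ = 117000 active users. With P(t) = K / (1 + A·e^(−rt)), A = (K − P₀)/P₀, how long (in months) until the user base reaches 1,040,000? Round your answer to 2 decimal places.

t ≈ 27.39 months

A = (3890000 − 117000)/117000 = 32.24786
1040000 = 3890000/(1 + 32.24786·e^(−0.09t)) → 1 + 32.24786·e^(−0.09t) = 3.74038
e^(−0.09t) = 0.084979 → t = ln(11.76764)/0.09 = 2.46535/0.09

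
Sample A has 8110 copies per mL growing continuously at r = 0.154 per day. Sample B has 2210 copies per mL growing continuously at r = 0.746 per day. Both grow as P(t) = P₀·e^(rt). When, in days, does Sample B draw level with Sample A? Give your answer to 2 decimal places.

t ≈ 2.20 days

8110·e^(0.154t) = 2210·e^(0.746t)
8110/2210 = e^((0.746 − 0.154)t) → ln(3.66968) = 0.592·t
t = 1.30011 / 0.592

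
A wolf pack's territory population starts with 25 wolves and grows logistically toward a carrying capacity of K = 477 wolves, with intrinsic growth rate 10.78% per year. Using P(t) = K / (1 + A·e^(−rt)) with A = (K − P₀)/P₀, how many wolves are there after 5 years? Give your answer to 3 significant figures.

≈ 41.3 wolves

A = (477 − 25)/25 = 18.08
P(5) = 477 / (1 + 18.08·e^(−0.1078·5)) = 477 / (1 + 18.08·0.583331)
= 477 / 11.54663 ≈ 41.31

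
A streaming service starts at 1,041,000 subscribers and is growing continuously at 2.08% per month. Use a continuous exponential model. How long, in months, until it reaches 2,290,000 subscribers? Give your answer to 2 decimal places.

t ≈ 37.90 months

2290000 = 1041000 · e^(0.0208·t)
t = ln(2290000/1041000) / 0.0208 = ln(2.19981) / 0.0208 = 0.78837 / 0.0208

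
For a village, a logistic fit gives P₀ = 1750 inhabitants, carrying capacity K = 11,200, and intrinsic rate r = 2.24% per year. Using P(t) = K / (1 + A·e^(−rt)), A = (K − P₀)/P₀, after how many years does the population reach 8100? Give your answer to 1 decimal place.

A = (11200 − 1750)/1750 = 5.4
8100 = 11200/(1 + 5.4·e^(−0.0224t)) → 1 + 5.4·e^(−0.0224t) = 1.38272
e^(−0.0224t) = 0.070873 → t = ln(14.10968)/0.0224 = 2.64686/0.0224

t ≈ 118.2 years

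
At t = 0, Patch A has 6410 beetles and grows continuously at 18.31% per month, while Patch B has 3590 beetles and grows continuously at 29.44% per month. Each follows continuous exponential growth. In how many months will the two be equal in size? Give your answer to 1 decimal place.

6410·e^(0.1831t) = 3590·e^(0.2944t)
6410/3590 = e^((0.2944 − 0.1831)t) → ln(1.78552) = 0.1113·t
t = 0.57971 / 0.1113

t ≈ 5.2 months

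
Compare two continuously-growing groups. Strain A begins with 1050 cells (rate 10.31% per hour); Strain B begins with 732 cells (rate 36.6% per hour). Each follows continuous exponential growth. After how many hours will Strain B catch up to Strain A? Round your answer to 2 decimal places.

t ≈ 1.37 hours

1050·e^(0.1031t) = 732·e^(0.366t)
1050/732 = e^((0.366 − 0.1031)t) → ln(1.43443) = 0.2629·t
t = 0.36076 / 0.2629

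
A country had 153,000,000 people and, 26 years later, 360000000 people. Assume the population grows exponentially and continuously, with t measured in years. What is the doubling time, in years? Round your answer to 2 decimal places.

doubling time ≈ 21.06 years

r = ln(360000000/153000000) / 26 = ln(2.35294) / 26 ≈ 0.03291 per year
doubling time = ln 2 / |r| = 0.69315 / 0.03291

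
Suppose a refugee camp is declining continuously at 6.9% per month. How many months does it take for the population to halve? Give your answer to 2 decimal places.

half-life = ln(2) / |r| = 0.69315 / 0.069

half-life ≈ 10.05 months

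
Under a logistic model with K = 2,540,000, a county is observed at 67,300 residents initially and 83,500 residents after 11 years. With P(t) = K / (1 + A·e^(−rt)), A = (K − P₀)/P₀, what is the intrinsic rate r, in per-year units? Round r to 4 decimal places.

A = (2540000 − 67300)/67300 = 36.74146
83500 = 2540000/(1 + 36.74146·e^(−r·11)) → e^(−11r) = (30.41916 − 1)/36.74146 = 0.800708
r = −ln(0.800708)/11 = 0.22226/11

r ≈ 0.0202 per year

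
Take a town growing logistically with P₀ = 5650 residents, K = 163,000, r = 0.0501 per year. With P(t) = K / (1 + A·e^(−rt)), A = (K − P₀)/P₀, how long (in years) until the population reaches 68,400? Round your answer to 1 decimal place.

t ≈ 59.9 years

A = (163000 − 5650)/5650 = 27.84956
68400 = 163000/(1 + 27.84956·e^(−0.0501t)) → 1 + 27.84956·e^(−0.0501t) = 2.38304
e^(−0.0501t) = 0.049661 → t = ln(20.13647)/0.0501 = 3.00253/0.0501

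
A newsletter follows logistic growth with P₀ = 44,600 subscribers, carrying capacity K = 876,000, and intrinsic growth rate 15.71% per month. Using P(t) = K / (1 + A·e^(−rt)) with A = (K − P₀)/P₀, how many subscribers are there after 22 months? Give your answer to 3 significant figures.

A = (876000 − 44600)/44600 = 18.64126
P(22) = 876000 / (1 + 18.64126·e^(−0.1571·22)) = 876000 / (1 + 18.64126·0.031549)
= 876000 / 1.58812 ≈ 551595.3

≈ 552,000 subscribers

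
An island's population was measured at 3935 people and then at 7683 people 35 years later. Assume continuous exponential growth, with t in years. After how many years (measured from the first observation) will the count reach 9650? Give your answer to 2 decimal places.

r = ln(7683/3935) / 35 ≈ 0.019117 per year
t = ln(9650/3935) / r = 0.89705 / 0.019117 ≈ 46.924

t ≈ 46.92 years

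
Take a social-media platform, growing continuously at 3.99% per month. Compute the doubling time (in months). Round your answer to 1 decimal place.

doubling time = ln(2) / |r| = 0.69315 / 0.0399

doubling time ≈ 17.4 months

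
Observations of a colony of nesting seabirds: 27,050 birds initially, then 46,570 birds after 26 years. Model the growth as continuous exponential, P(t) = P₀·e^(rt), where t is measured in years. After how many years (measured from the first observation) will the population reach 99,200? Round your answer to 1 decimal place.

r = ln(46570/27050) / 26 ≈ 0.020895 per year
t = ln(99200/27050) / r = 1.29945 / 0.020895 ≈ 62.19

t ≈ 62.2 years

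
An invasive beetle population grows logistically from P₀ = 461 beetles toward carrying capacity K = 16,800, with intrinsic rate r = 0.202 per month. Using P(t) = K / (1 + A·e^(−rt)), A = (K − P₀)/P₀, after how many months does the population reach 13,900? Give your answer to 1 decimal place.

A = (16800 − 461)/461 = 35.44252
13900 = 16800/(1 + 35.44252·e^(−0.202t)) → 1 + 35.44252·e^(−0.202t) = 1.20863
e^(−0.202t) = 0.005887 → t = ln(169.87965)/0.202 = 5.13509/0.202

t ≈ 25.4 months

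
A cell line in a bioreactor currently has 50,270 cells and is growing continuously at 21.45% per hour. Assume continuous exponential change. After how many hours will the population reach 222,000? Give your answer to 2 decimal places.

t ≈ 6.92 hours

222000 = 50270 · e^(0.2145·t)
t = ln(222000/50270) / 0.2145 = ln(4.41615) / 0.2145 = 1.48527 / 0.2145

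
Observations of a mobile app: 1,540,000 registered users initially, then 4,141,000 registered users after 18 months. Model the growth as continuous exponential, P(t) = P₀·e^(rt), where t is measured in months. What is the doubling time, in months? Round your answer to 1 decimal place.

doubling time ≈ 12.6 months

r = ln(4141000/1540000) / 18 = ln(2.68896) / 18 ≈ 0.054953 per month
doubling time = ln 2 / |r| = 0.69315 / 0.054953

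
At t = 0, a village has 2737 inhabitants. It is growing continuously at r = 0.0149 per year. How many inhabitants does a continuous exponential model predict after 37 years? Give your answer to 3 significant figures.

≈ 4,750 inhabitants

P(37) = 2737 · e^(0.0149·37) = 2737 · e^(0.5513)
= 2737 · 1.73551 ≈ 4750.08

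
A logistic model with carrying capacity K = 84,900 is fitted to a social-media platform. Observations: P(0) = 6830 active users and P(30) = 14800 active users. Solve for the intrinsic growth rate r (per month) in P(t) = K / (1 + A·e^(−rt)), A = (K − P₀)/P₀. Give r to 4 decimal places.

A = (84900 − 6830)/6830 = 11.43045
14800 = 84900/(1 + 11.43045·e^(−r·30)) → e^(−30r) = (5.73649 − 1)/11.43045 = 0.414374
r = −ln(0.414374)/30 = 0.88099/30

r ≈ 0.0294 per month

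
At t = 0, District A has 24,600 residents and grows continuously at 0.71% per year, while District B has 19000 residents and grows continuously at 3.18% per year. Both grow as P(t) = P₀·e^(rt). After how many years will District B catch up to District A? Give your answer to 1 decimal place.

24600·e^(0.0071t) = 19000·e^(0.0318t)
24600/19000 = e^((0.0318 − 0.0071)t) → ln(1.29474) = 0.0247·t
t = 0.25831 / 0.0247

t ≈ 10.5 years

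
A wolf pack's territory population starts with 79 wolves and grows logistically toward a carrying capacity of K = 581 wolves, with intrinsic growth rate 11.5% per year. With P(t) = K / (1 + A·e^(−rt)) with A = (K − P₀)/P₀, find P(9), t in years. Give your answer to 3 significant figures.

≈ 178 wolves

A = (581 − 79)/79 = 6.35443
P(9) = 581 / (1 + 6.35443·e^(−0.115·9)) = 581 / (1 + 6.35443·0.355226)
= 581 / 3.25726 ≈ 178.37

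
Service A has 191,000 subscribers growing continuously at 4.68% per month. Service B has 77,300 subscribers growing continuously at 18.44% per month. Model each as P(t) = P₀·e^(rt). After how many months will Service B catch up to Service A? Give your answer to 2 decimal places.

191000·e^(0.0468t) = 77300·e^(0.1844t)
191000/77300 = e^((0.1844 − 0.0468)t) → ln(2.47089) = 0.1376·t
t = 0.90458 / 0.1376

t ≈ 6.57 months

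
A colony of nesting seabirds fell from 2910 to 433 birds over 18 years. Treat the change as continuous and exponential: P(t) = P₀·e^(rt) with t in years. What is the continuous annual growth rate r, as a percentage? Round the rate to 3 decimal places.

r ≈ -10.584% per year

433 = 2910 · e^(r·18)
e^(18r) = 433/2910 = 0.1488
r = ln(0.1488) / 18 = -1.90517 / 18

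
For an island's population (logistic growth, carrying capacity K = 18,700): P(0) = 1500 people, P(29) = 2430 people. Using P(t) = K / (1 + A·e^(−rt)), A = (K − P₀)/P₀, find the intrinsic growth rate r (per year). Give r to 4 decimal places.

r ≈ 0.0186 per year

A = (18700 − 1500)/1500 = 11.46667
2430 = 18700/(1 + 11.46667·e^(−r·29)) → e^(−29r) = (7.69547 − 1)/11.46667 = 0.583908
r = −ln(0.583908)/29 = 0.53801/29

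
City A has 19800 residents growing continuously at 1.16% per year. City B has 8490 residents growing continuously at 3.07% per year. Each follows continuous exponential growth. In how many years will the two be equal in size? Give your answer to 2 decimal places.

t ≈ 44.33 years

19800·e^(0.0116t) = 8490·e^(0.0307t)
19800/8490 = e^((0.0307 − 0.0116)t) → ln(2.33216) = 0.0191·t
t = 0.84679 / 0.0191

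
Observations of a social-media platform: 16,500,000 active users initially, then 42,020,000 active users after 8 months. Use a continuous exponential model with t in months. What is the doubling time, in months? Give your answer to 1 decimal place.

r = ln(42020000/16500000) / 8 = ln(2.54667) / 8 ≈ 0.116848 per month
doubling time = ln 2 / |r| = 0.69315 / 0.116848

doubling time ≈ 5.9 months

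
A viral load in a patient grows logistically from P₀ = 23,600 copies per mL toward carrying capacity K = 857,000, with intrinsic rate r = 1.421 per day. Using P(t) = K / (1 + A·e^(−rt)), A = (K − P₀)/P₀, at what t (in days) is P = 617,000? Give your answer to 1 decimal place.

t ≈ 3.2 days

A = (857000 − 23600)/23600 = 35.31356
617000 = 857000/(1 + 35.31356·e^(−1.421t)) → 1 + 35.31356·e^(−1.421t) = 1.38898
e^(−1.421t) = 0.011015 → t = ln(90.78528)/1.421 = 4.5085/1.421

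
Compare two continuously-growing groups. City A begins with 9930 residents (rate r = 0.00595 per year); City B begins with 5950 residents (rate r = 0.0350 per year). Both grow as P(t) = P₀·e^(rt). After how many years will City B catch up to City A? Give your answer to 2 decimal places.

t ≈ 17.63 years

9930·e^(0.00595t) = 5950·e^(0.035t)
9930/5950 = e^((0.035 − 0.00595)t) → ln(1.66891) = 0.02905·t
t = 0.51217 / 0.02905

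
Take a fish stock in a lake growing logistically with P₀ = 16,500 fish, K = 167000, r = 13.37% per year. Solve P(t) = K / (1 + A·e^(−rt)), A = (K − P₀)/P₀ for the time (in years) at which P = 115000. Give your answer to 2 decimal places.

t ≈ 22.47 years

A = (167000 − 16500)/16500 = 9.12121
115000 = 167000/(1 + 9.12121·e^(−0.1337t)) → 1 + 9.12121·e^(−0.1337t) = 1.45217
e^(−0.1337t) = 0.049574 → t = ln(20.17191)/0.1337 = 3.00429/0.1337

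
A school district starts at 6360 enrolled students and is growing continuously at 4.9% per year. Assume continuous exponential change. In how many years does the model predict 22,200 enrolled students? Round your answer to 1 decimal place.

t ≈ 25.5 years

22200 = 6360 · e^(0.049·t)
t = ln(22200/6360) / 0.049 = ln(3.49057) / 0.049 = 1.25006 / 0.049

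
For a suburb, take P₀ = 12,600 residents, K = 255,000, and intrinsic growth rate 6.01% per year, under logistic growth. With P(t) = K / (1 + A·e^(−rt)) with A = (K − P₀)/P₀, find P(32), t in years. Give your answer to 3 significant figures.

A = (255000 − 12600)/12600 = 19.2381
P(32) = 255000 / (1 + 19.2381·e^(−0.0601·32)) = 255000 / (1 + 19.2381·0.146139)
= 255000 / 3.81143 ≈ 66904.06

≈ 66,900 residents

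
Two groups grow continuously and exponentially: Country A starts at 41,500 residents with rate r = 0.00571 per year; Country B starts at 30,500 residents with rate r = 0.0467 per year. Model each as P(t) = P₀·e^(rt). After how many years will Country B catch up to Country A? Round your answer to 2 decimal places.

t ≈ 7.51 years

41500·e^(0.00571t) = 30500·e^(0.0467t)
41500/30500 = e^((0.0467 − 0.00571)t) → ln(1.36066) = 0.04099·t
t = 0.30797 / 0.04099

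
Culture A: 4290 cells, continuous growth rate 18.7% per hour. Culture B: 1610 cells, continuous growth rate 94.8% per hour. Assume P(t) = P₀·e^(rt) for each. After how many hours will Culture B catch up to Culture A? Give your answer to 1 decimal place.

4290·e^(0.187t) = 1610·e^(0.948t)
4290/1610 = e^((0.948 − 0.187)t) → ln(2.6646) = 0.761·t
t = 0.98005 / 0.761

t ≈ 1.3 hours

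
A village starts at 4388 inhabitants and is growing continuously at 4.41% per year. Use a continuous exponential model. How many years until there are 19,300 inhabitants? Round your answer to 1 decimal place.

t ≈ 33.6 years

19300 = 4388 · e^(0.0441·t)
t = ln(19300/4388) / 0.0441 = ln(4.39836) / 0.0441 = 1.48123 / 0.0441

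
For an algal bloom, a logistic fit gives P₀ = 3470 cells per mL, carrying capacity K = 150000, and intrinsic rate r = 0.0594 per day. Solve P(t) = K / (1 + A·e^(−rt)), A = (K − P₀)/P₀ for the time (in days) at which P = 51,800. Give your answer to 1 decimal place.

t ≈ 52.2 days

A = (150000 − 3470)/3470 = 42.22767
51800 = 150000/(1 + 42.22767·e^(−0.0594t)) → 1 + 42.22767·e^(−0.0594t) = 2.89575
e^(−0.0594t) = 0.044894 → t = ln(22.27488)/0.0594 = 3.10346/0.0594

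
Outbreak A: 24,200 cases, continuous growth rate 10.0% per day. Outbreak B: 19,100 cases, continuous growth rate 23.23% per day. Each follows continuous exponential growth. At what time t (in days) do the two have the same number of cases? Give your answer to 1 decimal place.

t ≈ 1.8 days

24200·e^(0.1t) = 19100·e^(0.2323t)
24200/19100 = e^((0.2323 − 0.1)t) → ln(1.26702) = 0.1323·t
t = 0.23666 / 0.1323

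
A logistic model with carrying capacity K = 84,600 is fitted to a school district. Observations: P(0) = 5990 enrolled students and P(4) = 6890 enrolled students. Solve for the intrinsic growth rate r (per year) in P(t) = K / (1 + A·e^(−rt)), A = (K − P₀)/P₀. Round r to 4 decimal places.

A = (84600 − 5990)/5990 = 13.12354
6890 = 84600/(1 + 13.12354·e^(−r·4)) → e^(−4r) = (12.27866 − 1)/13.12354 = 0.859422
r = −ln(0.859422)/4 = 0.15149/4

r ≈ 0.0379 per year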